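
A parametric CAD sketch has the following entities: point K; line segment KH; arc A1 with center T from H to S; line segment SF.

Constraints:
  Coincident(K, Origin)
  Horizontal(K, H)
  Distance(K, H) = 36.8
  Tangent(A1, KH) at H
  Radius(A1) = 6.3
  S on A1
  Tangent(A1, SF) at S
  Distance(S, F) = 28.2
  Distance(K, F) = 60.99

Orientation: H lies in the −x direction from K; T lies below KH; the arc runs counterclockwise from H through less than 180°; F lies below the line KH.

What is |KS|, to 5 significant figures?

42.853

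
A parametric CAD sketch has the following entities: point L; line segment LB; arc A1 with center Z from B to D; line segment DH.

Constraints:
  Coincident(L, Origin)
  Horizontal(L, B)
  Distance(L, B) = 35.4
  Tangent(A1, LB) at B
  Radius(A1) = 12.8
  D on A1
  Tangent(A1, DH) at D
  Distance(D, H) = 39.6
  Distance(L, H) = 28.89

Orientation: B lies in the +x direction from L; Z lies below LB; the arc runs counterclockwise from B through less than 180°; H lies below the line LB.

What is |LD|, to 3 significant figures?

27.3

Checks: L.y = 0.00, B.y = 0.00 ✓; |LB| = 35.40 ✓; |ZD| = 12.80 ✓; ∠(ZD, DH) = 90.00° ✓; |DH| = 39.60 ✓; |LH| = 28.89 ✓.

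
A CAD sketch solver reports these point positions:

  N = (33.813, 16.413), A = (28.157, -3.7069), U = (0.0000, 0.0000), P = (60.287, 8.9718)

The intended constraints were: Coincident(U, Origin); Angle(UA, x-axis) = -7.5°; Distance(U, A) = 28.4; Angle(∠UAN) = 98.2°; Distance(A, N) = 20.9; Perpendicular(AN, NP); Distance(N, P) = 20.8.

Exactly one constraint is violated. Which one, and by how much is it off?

Distance(N, P) = 20.8 — off by 6.70.

U = (0.00, 0.00) ✓; UA at -7.500° ✓; |UA| = 28.40 ✓; ∠UAN = 98.20° ✓; |AN| = 20.90 ✓; ∠(AN, NP) = 90.00° ✓; |NP| = 27.50 ✗.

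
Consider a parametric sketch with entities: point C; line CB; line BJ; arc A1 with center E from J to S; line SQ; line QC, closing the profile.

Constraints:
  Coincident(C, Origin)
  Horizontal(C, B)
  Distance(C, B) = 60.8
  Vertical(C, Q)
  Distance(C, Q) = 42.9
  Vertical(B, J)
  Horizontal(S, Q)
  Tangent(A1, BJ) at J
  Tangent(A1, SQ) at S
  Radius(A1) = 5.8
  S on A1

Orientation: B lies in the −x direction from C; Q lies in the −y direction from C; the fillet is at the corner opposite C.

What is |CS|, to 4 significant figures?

69.75

C is at the origin; CB is horizontal with |CB| = 60.8 and B on the −x side, so B = (-60.80, 0.000). CQ is vertical with |CQ| = 42.9 and Q on the −y side, so Q = (0.000, -42.90). The virtual corner opposite C is at (-60.80, -42.90). A1 meets BJ tangentially, so EJ is at right angles to BJ and since A1 is tangent to SQ there, ES ⟂ SQ, with radius 5.8, so the center E sits 5.8 in from both sides at E = (-55.00, -37.10). That places the tangent points at J = (-60.80, -37.10) on BJ and S = (-55.00, -42.90) on SQ. Then |CS| = |S − C| = 69.75.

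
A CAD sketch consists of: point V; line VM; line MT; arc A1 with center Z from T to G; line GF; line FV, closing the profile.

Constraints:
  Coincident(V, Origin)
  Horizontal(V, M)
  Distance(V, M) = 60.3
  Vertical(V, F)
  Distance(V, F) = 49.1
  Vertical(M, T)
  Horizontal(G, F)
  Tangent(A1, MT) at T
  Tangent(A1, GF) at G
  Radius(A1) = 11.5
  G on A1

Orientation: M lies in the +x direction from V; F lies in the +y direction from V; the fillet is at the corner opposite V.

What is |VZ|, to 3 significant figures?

61.6

V is at the origin; V and M share the same y with |VM| = 60.3 and M on the +x side, so M = (60.3, 0.00). V and F share the same x with |VF| = 49.1 and F on the +y side, so F = (0.00, 49.1). The virtual corner opposite V is at (60.3, 49.1). A1 meets MT tangentially, so ZT is at right angles to MT and since A1 is tangent to GF there, ZG ⟂ GF, with radius 11.5, so the center Z sits 11.5 in from both sides at Z = (48.8, 37.6). Then |VZ| = |Z − V| = 61.6.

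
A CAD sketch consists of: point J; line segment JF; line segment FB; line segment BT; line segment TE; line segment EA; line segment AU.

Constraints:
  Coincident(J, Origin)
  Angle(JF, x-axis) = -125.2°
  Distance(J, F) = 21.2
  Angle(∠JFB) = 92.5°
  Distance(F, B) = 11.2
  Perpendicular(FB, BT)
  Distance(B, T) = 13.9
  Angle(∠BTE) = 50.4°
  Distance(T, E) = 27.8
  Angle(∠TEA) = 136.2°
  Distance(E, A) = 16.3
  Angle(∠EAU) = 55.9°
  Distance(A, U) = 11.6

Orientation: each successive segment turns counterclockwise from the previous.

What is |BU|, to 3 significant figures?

19.6

∠TEA = 136.2° gives EA at -134° from the x-axis; with |EA| = 16.3, A = (-34.0, -25.8). ∠EAU = 55.9° gives AU at -10.2° from the x-axis; with |AU| = 11.6, U = (-22.6, -27.8). Then |BU| = |U − B| = 19.6.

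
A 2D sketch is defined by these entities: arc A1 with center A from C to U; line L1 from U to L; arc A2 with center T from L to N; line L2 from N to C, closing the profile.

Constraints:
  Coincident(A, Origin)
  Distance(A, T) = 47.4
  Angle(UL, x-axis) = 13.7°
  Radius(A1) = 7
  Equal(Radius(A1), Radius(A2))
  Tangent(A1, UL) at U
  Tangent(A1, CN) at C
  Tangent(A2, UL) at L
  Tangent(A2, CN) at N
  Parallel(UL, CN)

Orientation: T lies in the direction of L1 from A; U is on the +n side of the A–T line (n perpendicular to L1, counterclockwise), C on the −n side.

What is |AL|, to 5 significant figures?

47.914

The slot axis is L1's direction at 13.7°, so u = (cos 13.7°, sin 13.7°) = (0.97155, 0.23684) and n = (−sin 13.7°, cos 13.7°) = (-0.23684, 0.97155). A is at the origin and T lies 47.4 along u from A, so T = 47.4·u = (46.051, 11.226). Tangency of A1 to both parallel lines with radius 7.0 puts U and C at A ± 7.0·n: U = (-1.6579, 6.8008), C = (1.6579, -6.8008). Equal radii place L and N the same way about T: L = T + 7.0·n = (44.394, 18.027), N = T − 7.0·n = (47.709, 4.4253). Then |AL| = |L − A| = 47.914.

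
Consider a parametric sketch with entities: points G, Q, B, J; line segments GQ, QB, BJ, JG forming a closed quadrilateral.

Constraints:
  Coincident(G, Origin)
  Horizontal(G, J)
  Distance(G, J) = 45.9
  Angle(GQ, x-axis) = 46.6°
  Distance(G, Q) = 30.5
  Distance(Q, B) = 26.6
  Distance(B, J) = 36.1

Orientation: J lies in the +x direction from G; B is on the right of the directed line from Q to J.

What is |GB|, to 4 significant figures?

10.06

G is at the origin; GJ is horizontal with |GJ| = 45.9 and J in +x, so J = (45.9, 0). GQ runs at 46.6° with |GQ| = 30.5, so Q = (20.96, 22.16). B is determined by |QB| = 26.6 and |BJ| = 36.1 together: it lies at the intersection of circle(Q, 26.6) and circle(J, 36.1). With |QJ| = 33.37, the foot of the radical line on QJ is 7.757 from Q and the perpendicular offset is √(26.6² − 7.757²) = 25.44. Taking the right-of-QJ solution: B = (9.856, -2.013).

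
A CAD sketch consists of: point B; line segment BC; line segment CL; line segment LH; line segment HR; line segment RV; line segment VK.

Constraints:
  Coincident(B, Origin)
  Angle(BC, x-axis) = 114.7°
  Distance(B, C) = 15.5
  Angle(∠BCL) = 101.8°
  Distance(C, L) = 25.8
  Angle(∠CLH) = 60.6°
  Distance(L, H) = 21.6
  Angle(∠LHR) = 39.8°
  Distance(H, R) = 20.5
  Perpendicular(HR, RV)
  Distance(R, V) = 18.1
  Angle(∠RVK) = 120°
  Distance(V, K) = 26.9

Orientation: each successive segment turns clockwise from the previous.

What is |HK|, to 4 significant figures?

31.67

HR is perpendicular to RV, so RV runs at 46.90°; with |RV| = 18.1, V = (14.33, 35.22). ∠RVK = 120.0° gives VK at -13.10° from the x-axis; with |VK| = 26.9, K = (40.53, 29.12). Then |HK| = |K − H| = 31.67.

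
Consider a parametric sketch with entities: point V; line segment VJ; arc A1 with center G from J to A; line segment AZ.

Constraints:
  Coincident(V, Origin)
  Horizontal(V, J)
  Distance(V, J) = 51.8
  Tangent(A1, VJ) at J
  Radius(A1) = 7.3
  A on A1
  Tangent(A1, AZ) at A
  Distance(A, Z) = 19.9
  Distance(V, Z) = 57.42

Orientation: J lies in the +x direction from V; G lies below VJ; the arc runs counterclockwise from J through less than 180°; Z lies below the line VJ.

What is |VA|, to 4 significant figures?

45.68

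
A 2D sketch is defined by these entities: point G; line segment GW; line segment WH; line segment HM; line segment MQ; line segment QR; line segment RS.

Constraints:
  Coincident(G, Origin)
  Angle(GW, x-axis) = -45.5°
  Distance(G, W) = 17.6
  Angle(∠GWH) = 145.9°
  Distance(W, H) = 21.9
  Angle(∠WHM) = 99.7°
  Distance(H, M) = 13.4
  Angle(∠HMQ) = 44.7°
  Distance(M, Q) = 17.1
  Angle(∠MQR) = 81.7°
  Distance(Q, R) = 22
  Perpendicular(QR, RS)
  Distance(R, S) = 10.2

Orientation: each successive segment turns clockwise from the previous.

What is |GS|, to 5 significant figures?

49.867

G is at the origin; GW runs at -45.5° with length 17.6, so W = (12.336, -12.553). ∠GWH = 145.9° gives WH at -79.600° from the x-axis; with |WH| = 21.9, H = (16.289, -34.093). ∠WHM = 99.7° gives HM at -159.90° from the x-axis; with |HM| = 13.4, M = (3.7055, -38.698). ∠HMQ = 44.7° gives MQ at 64.800° from the x-axis; with |MQ| = 17.1, Q = (10.986, -23.226). ∠MQR = 81.7° gives QR at -33.500° from the x-axis; with |QR| = 22.0, R = (29.332, -35.369). QR is perpendicular to RS, so RS runs at -123.50°; with |RS| = 10.2, S = (23.702, -43.874). Then |GS| = |S − G| = 49.867.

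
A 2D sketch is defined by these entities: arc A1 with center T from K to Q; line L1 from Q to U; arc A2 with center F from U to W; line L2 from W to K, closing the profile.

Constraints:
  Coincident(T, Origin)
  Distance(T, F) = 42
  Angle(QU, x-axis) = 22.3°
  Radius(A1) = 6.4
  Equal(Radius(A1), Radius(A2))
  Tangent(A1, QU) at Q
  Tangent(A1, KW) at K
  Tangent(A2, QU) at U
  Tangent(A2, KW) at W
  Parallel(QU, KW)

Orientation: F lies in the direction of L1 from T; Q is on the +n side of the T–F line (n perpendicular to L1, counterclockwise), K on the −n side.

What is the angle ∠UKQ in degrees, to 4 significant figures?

73.05°

The slot axis is L1's direction at 22.3°, so u = (cos 22.3°, sin 22.3°) = (0.9252, 0.3795) and n = (−sin 22.3°, cos 22.3°) = (-0.3795, 0.9252). T is at the origin and F lies 42.0 along u from T, so F = 42.0·u = (38.86, 15.94). Tangency of A1 to both parallel lines with radius 6.4 puts Q and K at T ± 6.4·n: Q = (-2.429, 5.921), K = (2.429, -5.921). Equal radii place U and W the same way about F: U = F + 6.4·n = (36.43, 21.86), W = F − 6.4·n = (41.29, 10.02). Then cos ∠UKQ = KU·KQ / (|KU||KQ|), giving 73.05°.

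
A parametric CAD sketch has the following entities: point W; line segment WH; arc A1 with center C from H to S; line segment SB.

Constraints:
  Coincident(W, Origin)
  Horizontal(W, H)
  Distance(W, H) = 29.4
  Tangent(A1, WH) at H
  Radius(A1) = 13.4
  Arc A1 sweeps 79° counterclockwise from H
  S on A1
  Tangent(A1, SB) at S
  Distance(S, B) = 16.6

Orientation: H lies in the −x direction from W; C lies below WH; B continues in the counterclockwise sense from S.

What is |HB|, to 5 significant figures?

31.668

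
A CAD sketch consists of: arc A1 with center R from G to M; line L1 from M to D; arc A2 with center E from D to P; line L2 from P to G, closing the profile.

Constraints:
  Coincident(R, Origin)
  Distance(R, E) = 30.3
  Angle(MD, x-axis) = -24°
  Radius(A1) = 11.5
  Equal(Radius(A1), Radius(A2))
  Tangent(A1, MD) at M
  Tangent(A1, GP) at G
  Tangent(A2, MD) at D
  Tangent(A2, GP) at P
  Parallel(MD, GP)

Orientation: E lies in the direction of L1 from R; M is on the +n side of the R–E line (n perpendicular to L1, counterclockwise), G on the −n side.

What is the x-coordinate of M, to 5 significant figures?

4.6775

R is at the origin and E lies 30.3 along u from R, so E = 30.3·u = (27.680, -12.324). Tangency of A1 to both parallel lines with radius 11.5 puts M and G at R ± 11.5·n: M = (4.6775, 10.506), G = (-4.6775, -10.506). So M.x = 4.6775.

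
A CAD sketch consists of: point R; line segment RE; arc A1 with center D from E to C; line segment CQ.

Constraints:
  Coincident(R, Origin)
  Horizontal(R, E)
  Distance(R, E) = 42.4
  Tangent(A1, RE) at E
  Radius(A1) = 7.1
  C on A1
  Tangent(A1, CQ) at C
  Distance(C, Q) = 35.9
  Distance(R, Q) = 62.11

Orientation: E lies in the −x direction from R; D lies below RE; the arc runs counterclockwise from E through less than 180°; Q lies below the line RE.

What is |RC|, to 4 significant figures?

50.09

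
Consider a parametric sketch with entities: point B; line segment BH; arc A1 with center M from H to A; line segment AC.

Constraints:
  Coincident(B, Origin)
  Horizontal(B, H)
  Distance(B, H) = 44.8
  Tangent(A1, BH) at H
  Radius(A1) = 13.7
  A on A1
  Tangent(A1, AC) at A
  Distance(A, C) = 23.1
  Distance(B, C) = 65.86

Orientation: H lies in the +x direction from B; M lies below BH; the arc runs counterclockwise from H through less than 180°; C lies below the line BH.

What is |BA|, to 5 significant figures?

42.910

Checks: B = (0.00, 0.00) ✓; ∠(MH, HB) = 90.00° ✓; |MH| = 13.70 ✓; |MA| = 13.70 ✓; ∠(MA, AC) = 90.00° ✓; |AC| = 23.10 ✓; |BC| = 65.86 ✓.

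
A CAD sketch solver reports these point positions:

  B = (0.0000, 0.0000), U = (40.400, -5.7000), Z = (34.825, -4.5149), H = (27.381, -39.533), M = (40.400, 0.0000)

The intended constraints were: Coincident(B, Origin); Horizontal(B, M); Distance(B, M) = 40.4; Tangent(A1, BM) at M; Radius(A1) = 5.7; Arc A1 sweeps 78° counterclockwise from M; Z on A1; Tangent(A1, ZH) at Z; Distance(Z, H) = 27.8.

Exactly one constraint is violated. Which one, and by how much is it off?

Distance(Z, H) = 27.8 — off by 8.00.

B = (0.00, 0.00) ✓; B.y = 0.00, M.y = 0.00 ✓; |BM| = 40.40 ✓; ∠(UM, MB) = 90.00° ✓; |UM| = 5.700 ✓; bearing(U→Z) − bearing(U→M) = 78.00° ✓; |UZ| = 5.700 ✓; ∠(UZ, ZH) = 90.00° ✓; |ZH| = 35.80 ✗.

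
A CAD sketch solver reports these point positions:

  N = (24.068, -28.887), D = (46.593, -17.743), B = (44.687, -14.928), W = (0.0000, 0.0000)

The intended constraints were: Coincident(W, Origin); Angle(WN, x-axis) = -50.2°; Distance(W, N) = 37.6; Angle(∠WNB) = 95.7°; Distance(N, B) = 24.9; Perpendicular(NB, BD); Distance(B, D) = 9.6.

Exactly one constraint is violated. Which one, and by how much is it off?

Distance(B, D) = 9.6 — off by 6.20.

W = (0.00, 0.00) ✓; WN at -50.20° ✓; |WN| = 37.60 ✓; ∠WNB = 95.70° ✓; |NB| = 24.90 ✓; ∠(NB, BD) = 90.00° ✓; |BD| = 3.400 ✗.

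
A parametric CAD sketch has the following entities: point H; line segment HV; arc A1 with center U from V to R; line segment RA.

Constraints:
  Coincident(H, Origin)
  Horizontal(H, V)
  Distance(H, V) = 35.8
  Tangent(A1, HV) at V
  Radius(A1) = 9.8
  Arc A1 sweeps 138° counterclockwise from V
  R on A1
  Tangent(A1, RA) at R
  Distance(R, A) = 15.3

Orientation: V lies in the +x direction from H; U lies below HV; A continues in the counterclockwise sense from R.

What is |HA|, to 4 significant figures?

48.95

H is at the origin; HV is horizontal with |HV| = 35.8 and V on the +x side, so V = (35.80, 0.000). Tangency of A1 to HV means the radius UV is perpendicular to HV, so U = V + (0, -9.8) = (35.80, -9.800). On A1, V sits at bearing 90° from U; a 138° counterclockwise sweep puts R at bearing 228°, so R = U + 9.8·(cos 228°, sin 228°) = (29.24, -17.08). Tangency of A1 to RA means the radius UR is perpendicular to RA, so RA runs along (−sin 228°, cos 228°); with |RA| = 15.3, A = (40.61, -27.32). Then |HA| = |A − H| = 48.95.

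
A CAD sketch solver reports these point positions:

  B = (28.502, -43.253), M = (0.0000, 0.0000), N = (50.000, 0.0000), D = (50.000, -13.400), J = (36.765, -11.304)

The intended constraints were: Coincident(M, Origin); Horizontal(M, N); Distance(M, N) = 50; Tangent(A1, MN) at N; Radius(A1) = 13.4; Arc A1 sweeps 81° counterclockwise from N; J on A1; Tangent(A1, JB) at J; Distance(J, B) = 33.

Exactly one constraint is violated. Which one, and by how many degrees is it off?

Tangent(A1, JB) at J — off by 5.50°.

M = (0.00, 0.00) ✓; M.y = 0.00, N.y = 0.00 ✓; |MN| = 50.00 ✓; ∠(DN, NM) = 90.00° ✓; |DN| = 13.40 ✓; bearing(D→J) − bearing(D→N) = 81.00° ✓; |DJ| = 13.40 ✓; ∠(DJ, JB) = 95.50° ✗; |JB| = 33.00 ✓.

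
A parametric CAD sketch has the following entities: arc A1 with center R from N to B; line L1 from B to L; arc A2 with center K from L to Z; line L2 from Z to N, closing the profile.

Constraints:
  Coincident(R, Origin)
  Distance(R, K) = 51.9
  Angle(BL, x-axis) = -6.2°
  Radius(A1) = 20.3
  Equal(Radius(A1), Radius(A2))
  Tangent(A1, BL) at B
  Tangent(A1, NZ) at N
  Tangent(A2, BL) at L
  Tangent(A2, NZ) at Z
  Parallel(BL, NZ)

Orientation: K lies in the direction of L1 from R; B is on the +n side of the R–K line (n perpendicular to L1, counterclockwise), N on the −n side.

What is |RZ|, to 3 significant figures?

55.7

Tangency of A1 to both parallel lines with radius 20.3 puts B and N at R ± 20.3·n: B = (2.19, 20.2), N = (-2.19, -20.2). Equal radii place L and Z the same way about K: L = K + 20.3·n = (53.8, 14.6), Z = K − 20.3·n = (49.4, -25.8). Then |RZ| = |Z − R| = 55.7.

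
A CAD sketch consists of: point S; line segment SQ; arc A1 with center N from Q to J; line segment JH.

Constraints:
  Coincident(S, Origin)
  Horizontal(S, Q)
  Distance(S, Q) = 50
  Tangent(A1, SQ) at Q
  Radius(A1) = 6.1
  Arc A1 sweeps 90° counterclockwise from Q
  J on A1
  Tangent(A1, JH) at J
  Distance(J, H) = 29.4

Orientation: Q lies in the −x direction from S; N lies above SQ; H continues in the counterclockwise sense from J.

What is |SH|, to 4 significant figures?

56.46

S is at the origin; SQ is horizontal with |SQ| = 50.0 and Q on the −x side, so Q = (-50.00, 0.000). Tangency of A1 to SQ means the radius NQ is perpendicular to SQ, so N = Q + (0, 6.1) = (-50.00, 6.100). On A1, Q sits at bearing -90° from N; a 90° counterclockwise sweep puts J at bearing 0°, so J = N + 6.1·(cos 0°, sin 0°) = (-43.90, 6.100). Tangency of A1 to JH means the radius NJ is perpendicular to JH, so JH runs along (−sin 0°, cos 0°); with |JH| = 29.4, H = (-43.90, 35.50). Then |SH| = |H − S| = 56.46.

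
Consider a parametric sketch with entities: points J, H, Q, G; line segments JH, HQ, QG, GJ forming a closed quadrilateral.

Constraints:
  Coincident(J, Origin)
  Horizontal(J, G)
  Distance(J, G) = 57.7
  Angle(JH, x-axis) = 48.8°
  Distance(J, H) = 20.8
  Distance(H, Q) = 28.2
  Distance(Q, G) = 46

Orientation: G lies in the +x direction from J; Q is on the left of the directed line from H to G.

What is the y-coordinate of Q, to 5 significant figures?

37.677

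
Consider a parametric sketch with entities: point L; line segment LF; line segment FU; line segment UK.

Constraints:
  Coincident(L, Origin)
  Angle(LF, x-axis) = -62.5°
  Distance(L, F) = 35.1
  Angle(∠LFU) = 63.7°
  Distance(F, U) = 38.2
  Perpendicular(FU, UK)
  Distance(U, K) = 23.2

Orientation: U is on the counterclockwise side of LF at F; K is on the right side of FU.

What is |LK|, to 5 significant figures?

59.173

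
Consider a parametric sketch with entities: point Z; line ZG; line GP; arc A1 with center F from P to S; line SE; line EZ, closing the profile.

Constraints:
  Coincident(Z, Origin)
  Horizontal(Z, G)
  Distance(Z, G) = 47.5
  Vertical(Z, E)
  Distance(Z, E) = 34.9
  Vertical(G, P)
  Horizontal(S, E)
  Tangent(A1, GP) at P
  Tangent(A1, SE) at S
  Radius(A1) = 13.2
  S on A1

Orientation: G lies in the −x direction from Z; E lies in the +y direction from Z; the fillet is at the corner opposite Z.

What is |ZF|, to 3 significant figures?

40.6

Z and E share the same x with |ZE| = 34.9 and E on the +y side, so E = (0.00, 34.9). The virtual corner opposite Z is at (-47.5, 34.9). A1 meets GP tangentially, so FP is at right angles to GP and tangency of A1 to SE means the radius FS is perpendicular to SE, with radius 13.2, so the center F sits 13.2 in from both sides at F = (-34.3, 21.7). Then |ZF| = |F − Z| = 40.6.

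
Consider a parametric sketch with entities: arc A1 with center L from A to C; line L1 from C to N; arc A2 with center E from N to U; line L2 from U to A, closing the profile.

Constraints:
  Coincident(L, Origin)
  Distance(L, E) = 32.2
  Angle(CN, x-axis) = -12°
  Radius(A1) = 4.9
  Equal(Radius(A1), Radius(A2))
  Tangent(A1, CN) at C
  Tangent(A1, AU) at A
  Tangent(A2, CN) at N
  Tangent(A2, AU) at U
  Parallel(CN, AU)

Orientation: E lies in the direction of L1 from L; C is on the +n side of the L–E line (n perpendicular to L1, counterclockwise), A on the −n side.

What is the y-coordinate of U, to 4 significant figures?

-11.49

The slot axis is L1's direction at -12.0°, so u = (cos -12.0°, sin -12.0°) = (0.9781, -0.2079) and n = (−sin -12.0°, cos -12.0°) = (0.2079, 0.9781). L is at the origin and E lies 32.2 along u from L, so E = 32.2·u = (31.50, -6.695). Tangency of A1 to both parallel lines with radius 4.9 puts C and A at L ± 4.9·n: C = (1.019, 4.793), A = (-1.019, -4.793). Equal radii place N and U the same way about E: N = E + 4.9·n = (32.52, -1.902), U = E − 4.9·n = (30.48, -11.49). So U.y = -11.49.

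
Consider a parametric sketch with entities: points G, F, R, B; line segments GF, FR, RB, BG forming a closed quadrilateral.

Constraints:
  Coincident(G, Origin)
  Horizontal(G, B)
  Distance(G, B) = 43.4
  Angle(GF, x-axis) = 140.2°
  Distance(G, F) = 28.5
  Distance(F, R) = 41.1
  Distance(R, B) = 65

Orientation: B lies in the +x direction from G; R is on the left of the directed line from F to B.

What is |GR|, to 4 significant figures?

51.02

G is at the origin; GB is horizontal with |GB| = 43.4 and B in +x, so B = (43.4, 0). GF runs at 140.2° with |GF| = 28.5, so F = (-21.90, 18.24). R is determined by |FR| = 41.1 and |RB| = 65.0 together: it lies at the intersection of circle(F, 41.1) and circle(B, 65.0). With |FB| = 67.80, the foot of the radical line on FB is 15.20 from F and the perpendicular offset is √(41.1² − 15.20²) = 38.19. Taking the left-of-FB solution: R = (3.016, 50.93).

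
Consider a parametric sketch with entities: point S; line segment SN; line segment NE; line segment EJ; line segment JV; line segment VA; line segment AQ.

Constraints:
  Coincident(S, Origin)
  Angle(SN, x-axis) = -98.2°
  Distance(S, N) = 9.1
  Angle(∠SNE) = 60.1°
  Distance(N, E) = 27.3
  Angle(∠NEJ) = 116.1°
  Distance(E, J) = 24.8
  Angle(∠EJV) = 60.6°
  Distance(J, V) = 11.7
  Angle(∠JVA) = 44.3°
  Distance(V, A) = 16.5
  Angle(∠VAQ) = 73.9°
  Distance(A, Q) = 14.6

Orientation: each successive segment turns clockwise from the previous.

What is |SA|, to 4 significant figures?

34.57

S is at the origin; SN runs at -98.2° with length 9.1, so N = (-1.298, -9.007). ∠SNE = 60.1° gives NE at 141.9° from the x-axis; with |NE| = 27.3, E = (-22.78, 7.838). ∠NEJ = 116.1° gives EJ at 78.00° from the x-axis; with |EJ| = 24.8, J = (-17.63, 32.10). ∠EJV = 60.6° gives JV at -41.40° from the x-axis; with |JV| = 11.7, V = (-8.849, 24.36). ∠JVA = 44.3° gives VA at -177.1° from the x-axis; with |VA| = 16.5, A = (-25.33, 23.52). Then |SA| = |A − S| = 34.57.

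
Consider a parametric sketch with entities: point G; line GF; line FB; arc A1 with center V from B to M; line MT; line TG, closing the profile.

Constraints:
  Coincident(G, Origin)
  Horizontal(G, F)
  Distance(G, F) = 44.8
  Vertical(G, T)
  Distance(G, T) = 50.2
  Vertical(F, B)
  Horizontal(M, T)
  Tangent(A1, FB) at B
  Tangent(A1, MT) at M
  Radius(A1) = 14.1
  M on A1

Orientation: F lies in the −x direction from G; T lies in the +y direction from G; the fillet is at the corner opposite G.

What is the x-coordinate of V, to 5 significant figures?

-30.700

G is at the origin; G and F share the same y with |GF| = 44.8 and F on the −x side, so F = (-44.800, 0.0000). GT is vertical with |GT| = 50.2 and T on the +y side, so T = (0.0000, 50.200). The virtual corner opposite G is at (-44.800, 50.200). Since A1 is tangent to FB there, VB ⟂ FB and since A1 is tangent to MT there, VM ⟂ MT, with radius 14.1, so the center V sits 14.1 in from both sides at V = (-30.700, 36.100). So V.x = -30.700.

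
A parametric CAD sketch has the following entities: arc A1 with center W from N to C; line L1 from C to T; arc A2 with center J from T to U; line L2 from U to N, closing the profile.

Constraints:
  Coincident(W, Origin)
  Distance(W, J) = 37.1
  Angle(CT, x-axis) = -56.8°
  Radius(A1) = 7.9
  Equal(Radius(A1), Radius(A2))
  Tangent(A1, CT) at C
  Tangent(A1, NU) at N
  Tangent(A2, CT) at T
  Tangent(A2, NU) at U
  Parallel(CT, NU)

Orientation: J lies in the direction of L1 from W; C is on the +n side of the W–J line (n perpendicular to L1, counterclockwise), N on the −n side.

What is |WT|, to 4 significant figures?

37.93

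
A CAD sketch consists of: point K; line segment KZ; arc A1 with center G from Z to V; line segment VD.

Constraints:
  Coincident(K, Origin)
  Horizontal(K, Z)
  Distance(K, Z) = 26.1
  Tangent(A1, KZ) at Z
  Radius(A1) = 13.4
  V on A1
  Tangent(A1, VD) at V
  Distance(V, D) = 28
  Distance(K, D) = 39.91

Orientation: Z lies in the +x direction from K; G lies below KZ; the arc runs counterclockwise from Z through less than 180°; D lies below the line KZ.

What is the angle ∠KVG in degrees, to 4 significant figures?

147.5°

Checks: |KZ| = 26.10 ✓; |GV| = 13.40 ✓; ∠(GV, VD) = 90.00° ✓; |VD| = 28.00 ✓; |KD| = 39.91 ✓.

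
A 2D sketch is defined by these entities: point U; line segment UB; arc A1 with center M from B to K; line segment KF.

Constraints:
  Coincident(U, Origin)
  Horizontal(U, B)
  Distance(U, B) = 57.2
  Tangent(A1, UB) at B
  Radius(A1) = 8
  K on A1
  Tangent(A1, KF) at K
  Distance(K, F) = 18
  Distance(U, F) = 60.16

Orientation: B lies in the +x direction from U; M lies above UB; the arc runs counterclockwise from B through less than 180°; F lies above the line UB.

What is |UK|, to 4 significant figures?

65.01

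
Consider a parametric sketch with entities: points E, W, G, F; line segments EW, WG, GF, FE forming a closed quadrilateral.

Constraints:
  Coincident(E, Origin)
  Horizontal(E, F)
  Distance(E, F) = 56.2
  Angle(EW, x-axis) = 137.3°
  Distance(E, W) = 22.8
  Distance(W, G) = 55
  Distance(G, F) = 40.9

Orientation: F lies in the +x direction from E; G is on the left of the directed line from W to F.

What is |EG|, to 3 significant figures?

49.2

E is at the origin; EF is horizontal with |EF| = 56.2 and F in +x, so F = (56.2, 0). EW runs at 137.3° with |EW| = 22.8, so W = (-16.8, 15.5). G is determined by |WG| = 55.0 and |GF| = 40.9 together: it lies at the intersection of circle(W, 55.0) and circle(F, 40.9). With |WF| = 74.6, the foot of the radical line on WF is 46.4 from W and the perpendicular offset is √(55.0² − 46.4²) = 29.6. Taking the left-of-WF solution: G = (34.7, 34.8).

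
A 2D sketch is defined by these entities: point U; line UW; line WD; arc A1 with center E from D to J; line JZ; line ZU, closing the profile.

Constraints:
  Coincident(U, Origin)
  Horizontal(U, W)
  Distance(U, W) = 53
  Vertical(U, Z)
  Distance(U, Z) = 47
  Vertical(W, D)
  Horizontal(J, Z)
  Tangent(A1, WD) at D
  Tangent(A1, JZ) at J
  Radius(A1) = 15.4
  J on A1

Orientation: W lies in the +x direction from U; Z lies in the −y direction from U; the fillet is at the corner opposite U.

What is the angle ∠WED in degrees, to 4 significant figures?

64.02°

U is at the origin; U and W share the same y with |UW| = 53.0 and W on the +x side, so W = (53.00, 0.000). UZ is vertical with |UZ| = 47.0 and Z on the −y side, so Z = (0.000, -47.00). The virtual corner opposite U is at (53.00, -47.00). Tangency of A1 to WD means the radius ED is perpendicular to WD and since A1 is tangent to JZ there, EJ ⟂ JZ, with radius 15.4, so the center E sits 15.4 in from both sides at E = (37.60, -31.60). That places the tangent points at D = (53.00, -31.60) on WD and J = (37.60, -47.00) on JZ. Then cos ∠WED = EW·ED / (|EW||ED|), giving 64.02°.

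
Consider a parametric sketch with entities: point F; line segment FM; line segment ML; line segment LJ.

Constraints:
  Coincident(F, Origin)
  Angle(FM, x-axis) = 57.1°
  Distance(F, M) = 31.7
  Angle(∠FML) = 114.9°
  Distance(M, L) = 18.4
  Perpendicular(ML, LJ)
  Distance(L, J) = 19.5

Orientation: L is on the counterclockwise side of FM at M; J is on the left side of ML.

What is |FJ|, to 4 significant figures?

33.07

∠FML = 114.9°, so ML runs at 57.1° + (180° − 114.9°) = 122.2° from the x-axis; with |ML| = 18.4, L = M + 18.4·(cos 122.2°, sin 122.2°) = (7.414, 42.19). ML is perpendicular to LJ; with |LJ| = 19.5 on the left of ML, J = L + 19.5·(-0.8462, -0.5329) = (-9.087, 31.79). Then |FJ| = |J − F| = 33.07.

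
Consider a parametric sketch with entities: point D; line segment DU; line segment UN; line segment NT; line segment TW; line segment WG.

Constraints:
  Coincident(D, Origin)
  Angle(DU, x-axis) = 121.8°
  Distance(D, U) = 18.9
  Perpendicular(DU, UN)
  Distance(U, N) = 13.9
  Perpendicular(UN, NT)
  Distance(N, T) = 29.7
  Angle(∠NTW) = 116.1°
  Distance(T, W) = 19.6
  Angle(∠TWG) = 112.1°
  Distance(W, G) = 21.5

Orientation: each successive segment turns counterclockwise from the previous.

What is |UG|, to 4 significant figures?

31.06

D is at the origin; DU runs at 121.8° with length 18.9, so U = (-9.959, 16.06). DU is perpendicular to UN, so UN runs at -148.2°; with |UN| = 13.9, N = (-21.77, 8.738). The perpendicularity gives NT at right angles to UN, so NT runs at -58.20°; with |NT| = 29.7, T = (-6.122, -16.50). ∠NTW = 116.1° gives TW at 5.700° from the x-axis; with |TW| = 19.6, W = (13.38, -14.56). ∠TWG = 112.1° gives WG at 73.60° from the x-axis; with |WG| = 21.5, G = (19.45, 6.068). Then |UG| = |G − U| = 31.06.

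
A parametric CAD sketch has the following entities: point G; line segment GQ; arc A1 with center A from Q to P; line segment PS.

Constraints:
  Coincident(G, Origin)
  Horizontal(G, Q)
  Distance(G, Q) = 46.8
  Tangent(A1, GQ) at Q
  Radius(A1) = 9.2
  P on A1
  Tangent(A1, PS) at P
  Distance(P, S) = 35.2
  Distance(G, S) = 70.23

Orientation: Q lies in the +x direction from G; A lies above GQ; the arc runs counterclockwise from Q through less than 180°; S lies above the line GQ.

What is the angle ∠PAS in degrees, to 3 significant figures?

75.4°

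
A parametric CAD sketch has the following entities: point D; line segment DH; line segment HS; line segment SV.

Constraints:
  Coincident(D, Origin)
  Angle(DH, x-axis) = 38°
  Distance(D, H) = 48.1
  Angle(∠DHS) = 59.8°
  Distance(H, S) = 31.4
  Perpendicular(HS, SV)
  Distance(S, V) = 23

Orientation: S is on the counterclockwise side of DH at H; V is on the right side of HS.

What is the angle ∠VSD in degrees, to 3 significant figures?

170°

D is at the origin; DH runs at 38.0° with length 48.1, so H = 48.1·(cos 38.0°, sin 38.0°) = (37.9, 29.6). ∠DHS = 59.8°, so HS runs at 38.0° + (180° − 59.8°) = 158° from the x-axis; with |HS| = 31.4, S = H + 31.4·(cos 158°, sin 158°) = (8.75, 41.3). HS is perpendicular to SV; with |SV| = 23.0 on the right of HS, V = S + 23.0·(0.371, 0.928) = (17.3, 62.6). Then cos ∠VSD = SV·SD / (|SV||SD|), giving 170°.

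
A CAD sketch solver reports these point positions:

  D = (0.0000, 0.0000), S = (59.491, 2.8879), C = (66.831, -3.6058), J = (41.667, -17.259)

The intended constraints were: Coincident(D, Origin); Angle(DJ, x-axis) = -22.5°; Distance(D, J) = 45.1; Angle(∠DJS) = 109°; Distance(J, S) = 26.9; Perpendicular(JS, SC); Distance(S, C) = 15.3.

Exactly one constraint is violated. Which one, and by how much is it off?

Distance(S, C) = 15.3 — off by 5.50.

D = (0.00, 0.00) ✓; DJ at -22.50° ✓; |DJ| = 45.10 ✓; ∠DJS = 109.0° ✓; |JS| = 26.90 ✓; ∠(JS, SC) = 90.00° ✓; |SC| = 9.800 ✗.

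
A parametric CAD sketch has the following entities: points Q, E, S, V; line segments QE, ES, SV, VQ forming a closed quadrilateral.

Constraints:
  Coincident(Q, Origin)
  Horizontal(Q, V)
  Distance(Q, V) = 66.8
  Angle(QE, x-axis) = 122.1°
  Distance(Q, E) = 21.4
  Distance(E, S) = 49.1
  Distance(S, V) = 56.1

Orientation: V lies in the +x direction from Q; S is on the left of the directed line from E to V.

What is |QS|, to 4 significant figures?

53.04

Q is at the origin; Q and V share the same y with |QV| = 66.8 and V in +x, so V = (66.8, 0). QE runs at 122.1° with |QE| = 21.4, so E = (-11.37, 18.13). S is determined by |ES| = 49.1 and |SV| = 56.1 together: it lies at the intersection of circle(E, 49.1) and circle(V, 56.1). With |EV| = 80.25, the foot of the radical line on EV is 35.53 from E and the perpendicular offset is √(49.1² − 35.53²) = 33.88. Taking the left-of-EV solution: S = (30.90, 43.11).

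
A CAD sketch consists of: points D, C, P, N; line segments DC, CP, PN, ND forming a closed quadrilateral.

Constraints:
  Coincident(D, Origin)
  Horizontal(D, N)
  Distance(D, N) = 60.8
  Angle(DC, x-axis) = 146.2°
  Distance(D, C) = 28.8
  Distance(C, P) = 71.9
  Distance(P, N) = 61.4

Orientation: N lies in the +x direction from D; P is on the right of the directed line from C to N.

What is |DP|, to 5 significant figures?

46.312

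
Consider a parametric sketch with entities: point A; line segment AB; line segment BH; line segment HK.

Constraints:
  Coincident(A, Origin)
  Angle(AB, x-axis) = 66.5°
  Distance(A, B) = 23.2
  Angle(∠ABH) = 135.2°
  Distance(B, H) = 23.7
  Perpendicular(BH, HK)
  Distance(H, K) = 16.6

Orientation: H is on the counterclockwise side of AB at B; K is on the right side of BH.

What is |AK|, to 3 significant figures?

51.9

A is at the origin; AB runs at 66.5° with length 23.2, so B = 23.2·(cos 66.5°, sin 66.5°) = (9.25, 21.3). ∠ABH = 135.2°, so BH runs at 66.5° + (180° − 135.2°) = 111° from the x-axis; with |BH| = 23.7, H = B + 23.7·(cos 111°, sin 111°) = (0.642, 43.4). The perpendicularity gives HK at right angles to BH; with |HK| = 16.6 on the right of BH, K = H + 16.6·(0.932, 0.363) = (16.1, 49.4). Then |AK| = |K − A| = 51.9.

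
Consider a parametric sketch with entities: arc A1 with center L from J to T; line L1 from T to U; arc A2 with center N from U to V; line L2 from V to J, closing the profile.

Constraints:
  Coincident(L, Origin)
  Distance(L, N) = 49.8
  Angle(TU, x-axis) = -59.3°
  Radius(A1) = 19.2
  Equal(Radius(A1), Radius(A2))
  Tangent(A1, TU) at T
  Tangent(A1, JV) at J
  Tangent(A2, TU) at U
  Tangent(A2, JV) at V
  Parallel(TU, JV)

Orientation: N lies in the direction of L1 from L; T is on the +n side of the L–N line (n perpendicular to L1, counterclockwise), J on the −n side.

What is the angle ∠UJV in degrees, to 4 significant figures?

37.64°

The slot axis is L1's direction at -59.3°, so u = (cos -59.3°, sin -59.3°) = (0.5105, -0.8599) and n = (−sin -59.3°, cos -59.3°) = (0.8599, 0.5105). L is at the origin and N lies 49.8 along u from L, so N = 49.8·u = (25.43, -42.82). Tangency of A1 to both parallel lines with radius 19.2 puts T and J at L ± 19.2·n: T = (16.51, 9.802), J = (-16.51, -9.802). Equal radii place U and V the same way about N: U = N + 19.2·n = (41.93, -33.02), V = N − 19.2·n = (8.916, -52.62). Then cos ∠UJV = JU·JV / (|JU||JV|), giving 37.64°.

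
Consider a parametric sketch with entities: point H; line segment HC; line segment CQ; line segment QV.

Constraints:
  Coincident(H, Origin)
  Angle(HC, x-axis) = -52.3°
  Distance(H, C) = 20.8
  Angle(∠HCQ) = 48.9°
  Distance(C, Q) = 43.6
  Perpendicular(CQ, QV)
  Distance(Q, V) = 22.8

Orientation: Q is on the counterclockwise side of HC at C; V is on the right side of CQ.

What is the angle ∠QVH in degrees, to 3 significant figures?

37.9°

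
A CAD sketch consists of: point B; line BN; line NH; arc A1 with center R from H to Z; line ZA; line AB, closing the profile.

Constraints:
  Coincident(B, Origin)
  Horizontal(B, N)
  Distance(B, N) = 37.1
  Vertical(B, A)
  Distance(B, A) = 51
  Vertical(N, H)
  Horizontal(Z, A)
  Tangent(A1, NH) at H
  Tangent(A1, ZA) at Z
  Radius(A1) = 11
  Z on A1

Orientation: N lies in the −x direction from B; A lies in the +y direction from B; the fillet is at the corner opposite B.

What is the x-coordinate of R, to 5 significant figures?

-26.100

B is at the origin; BN is horizontal with |BN| = 37.1 and N on the −x side, so N = (-37.100, 0.0000). B and A share the same x with |BA| = 51.0 and A on the +y side, so A = (0.0000, 51.000). The virtual corner opposite B is at (-37.100, 51.000). The tangent condition forces RH to be normal to NH and A1 meets ZA tangentially, so RZ is at right angles to ZA, with radius 11.0, so the center R sits 11.0 in from both sides at R = (-26.100, 40.000). So R.x = -26.100.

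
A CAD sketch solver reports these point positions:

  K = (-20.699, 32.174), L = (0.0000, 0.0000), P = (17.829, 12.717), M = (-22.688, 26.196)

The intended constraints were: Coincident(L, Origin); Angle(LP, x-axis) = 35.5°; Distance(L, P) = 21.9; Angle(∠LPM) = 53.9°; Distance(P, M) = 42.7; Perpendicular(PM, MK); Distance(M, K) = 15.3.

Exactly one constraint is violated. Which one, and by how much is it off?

Distance(M, K) = 15.3 — off by 9.00.

L = (0.00, 0.00) ✓; LP at 35.50° ✓; |LP| = 21.90 ✓; ∠LPM = 53.90° ✓; |PM| = 42.70 ✓; ∠(PM, MK) = 90.00° ✓; |MK| = 6.300 ✗.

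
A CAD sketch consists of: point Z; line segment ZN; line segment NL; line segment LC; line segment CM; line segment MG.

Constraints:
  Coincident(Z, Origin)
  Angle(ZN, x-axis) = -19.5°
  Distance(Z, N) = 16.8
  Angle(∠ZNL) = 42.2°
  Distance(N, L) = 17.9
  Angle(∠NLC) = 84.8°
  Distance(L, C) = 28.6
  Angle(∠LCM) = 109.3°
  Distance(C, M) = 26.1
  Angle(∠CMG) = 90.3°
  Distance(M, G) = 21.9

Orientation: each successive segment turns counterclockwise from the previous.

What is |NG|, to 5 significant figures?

20.604

∠LCM = 109.3° gives CM at -75.800° from the x-axis; with |CM| = 26.1, M = (-10.096, -30.935). ∠CMG = 90.3° gives MG at 13.900° from the x-axis; with |MG| = 21.9, G = (11.162, -25.674). Then |NG| = |G − N| = 20.604.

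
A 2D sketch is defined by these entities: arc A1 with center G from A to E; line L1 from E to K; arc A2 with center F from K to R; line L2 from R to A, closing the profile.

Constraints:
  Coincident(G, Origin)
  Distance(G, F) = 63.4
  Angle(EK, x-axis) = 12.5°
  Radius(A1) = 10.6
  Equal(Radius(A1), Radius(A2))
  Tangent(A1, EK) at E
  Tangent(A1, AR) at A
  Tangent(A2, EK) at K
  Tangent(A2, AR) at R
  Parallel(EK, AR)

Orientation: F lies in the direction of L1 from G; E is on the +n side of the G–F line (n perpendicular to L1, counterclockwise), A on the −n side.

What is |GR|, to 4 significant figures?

64.28

Tangency of A1 to both parallel lines with radius 10.6 puts E and A at G ± 10.6·n: E = (-2.294, 10.35), A = (2.294, -10.35). Equal radii place K and R the same way about F: K = F + 10.6·n = (59.60, 24.07), R = F − 10.6·n = (64.19, 3.374). Then |GR| = |R − G| = 64.28.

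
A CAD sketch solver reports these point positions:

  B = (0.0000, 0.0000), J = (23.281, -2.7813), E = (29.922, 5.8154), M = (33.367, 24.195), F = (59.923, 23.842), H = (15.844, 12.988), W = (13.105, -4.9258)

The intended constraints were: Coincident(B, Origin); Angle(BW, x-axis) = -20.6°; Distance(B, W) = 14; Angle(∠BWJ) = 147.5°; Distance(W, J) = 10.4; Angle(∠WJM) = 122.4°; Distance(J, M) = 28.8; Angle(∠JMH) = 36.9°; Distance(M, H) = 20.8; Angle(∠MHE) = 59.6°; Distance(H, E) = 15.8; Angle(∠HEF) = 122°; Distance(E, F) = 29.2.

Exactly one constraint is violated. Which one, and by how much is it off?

Distance(E, F) = 29.2 — off by 5.80.

B = (0.00, 0.00) ✓; BW at -20.60° ✓; |BW| = 14.00 ✓; ∠BWJ = 147.5° ✓; |WJ| = 10.40 ✓; ∠WJM = 122.4° ✓; |JM| = 28.80 ✓; ∠JMH = 36.90° ✓; |MH| = 20.80 ✓; ∠MHE = 59.60° ✓; |HE| = 15.80 ✓; ∠HEF = 122.0° ✓; |EF| = 35.00 ✗.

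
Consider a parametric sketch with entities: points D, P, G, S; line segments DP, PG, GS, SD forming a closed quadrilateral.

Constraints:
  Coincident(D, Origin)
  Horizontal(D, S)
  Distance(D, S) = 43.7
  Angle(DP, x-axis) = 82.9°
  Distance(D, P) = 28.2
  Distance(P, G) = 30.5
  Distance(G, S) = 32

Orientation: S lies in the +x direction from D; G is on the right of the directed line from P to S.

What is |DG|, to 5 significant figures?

11.811

D is at the origin; D and S share the same y with |DS| = 43.7 and S in +x, so S = (43.7, 0). DP runs at 82.9° with |DP| = 28.2, so P = (3.4856, 27.984). G is determined by |PG| = 30.5 and |GS| = 32.0 together: it lies at the intersection of circle(P, 30.5) and circle(S, 32.0). With |PS| = 48.993, the foot of the radical line on PS is 23.540 from P and the perpendicular offset is √(30.5² − 23.540²) = 19.394. Taking the right-of-PS solution: G = (11.730, -1.3809).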